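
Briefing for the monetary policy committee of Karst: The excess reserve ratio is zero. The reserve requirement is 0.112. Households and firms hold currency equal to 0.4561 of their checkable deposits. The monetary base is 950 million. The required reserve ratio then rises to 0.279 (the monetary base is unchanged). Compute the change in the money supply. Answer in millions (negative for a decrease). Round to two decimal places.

-553.17 million

Initially m₁ = (1 + 0.4561) / (0.112 + 0.4561) ≈ 2.563105, so M₁ = 2.563105 × 950 ≈ 2434.9498 million.
After the change m₂ = (1 + 0.4561) / (0.279 + 0.4561) ≈ 1.980819, so M₂ = 1.980819 × 950 ≈ 1881.7781 million.
ΔM = M₂ − M₁ = 1881.7781 − 2434.9498 = -553.1717 million.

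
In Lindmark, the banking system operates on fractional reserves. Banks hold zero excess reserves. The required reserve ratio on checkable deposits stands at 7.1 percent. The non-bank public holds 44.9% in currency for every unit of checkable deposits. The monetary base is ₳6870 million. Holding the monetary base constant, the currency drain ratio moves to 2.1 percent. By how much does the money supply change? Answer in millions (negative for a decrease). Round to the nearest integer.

₳57099 million

Initially m₁ = (1 + 0.449) / (0.071 + 0.449) ≈ 2.78654, so M₁ = 2.78654 × 6870 = 19143.5298 million.
After the change m₂ = (1 + 0.021) / (0.071 + 0.021) ≈ 11.09783, so M₂ = 11.09783 × 6870 = 76242.0921 million.
ΔM = M₂ − M₁ = 76242.0921 − 19143.5298 = 57098.5623 million.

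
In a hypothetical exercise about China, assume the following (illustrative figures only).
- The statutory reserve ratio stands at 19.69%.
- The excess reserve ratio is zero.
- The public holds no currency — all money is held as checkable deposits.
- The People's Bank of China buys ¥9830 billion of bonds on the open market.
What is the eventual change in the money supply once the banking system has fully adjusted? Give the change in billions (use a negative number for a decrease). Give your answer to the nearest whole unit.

The simple money multiplier is m = 1/rr = 1/0.1969 ≈ 5.07872.
An open-market purchase increases the monetary base by 9830 billion, so ΔM = m × ΔMB = 5.07872 × 9830 = 49923.8176 billion.

¥49924 billion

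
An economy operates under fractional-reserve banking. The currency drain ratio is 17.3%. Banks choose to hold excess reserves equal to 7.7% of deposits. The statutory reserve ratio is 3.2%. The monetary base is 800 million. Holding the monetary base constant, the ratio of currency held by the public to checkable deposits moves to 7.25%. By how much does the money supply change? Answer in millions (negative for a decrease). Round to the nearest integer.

1400 million

Initially m₁ = (1 + 0.173) / (0.032 + 0.077 + 0.173) ≈ 4.1596, so M₁ = 4.1596 × 800 = 3327.68 million.
After the change m₂ = (1 + 0.0725) / (0.032 + 0.077 + 0.0725) ≈ 5.9091, so M₂ = 5.9091 × 800 = 4727.28 million.
ΔM = M₂ − M₁ = 4727.28 − 3327.68 = 1399.6 million.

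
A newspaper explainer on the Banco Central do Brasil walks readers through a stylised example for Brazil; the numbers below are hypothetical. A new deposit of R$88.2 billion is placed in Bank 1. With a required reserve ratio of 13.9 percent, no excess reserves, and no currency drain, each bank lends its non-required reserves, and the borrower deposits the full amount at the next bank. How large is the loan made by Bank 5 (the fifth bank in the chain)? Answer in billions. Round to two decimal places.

Each bank lends a fraction (1 − rr) = 0.8610 of the deposit it receives, so Bank 5 receives 88.2·0.8610^4 and lends 88.2·0.8610^5 ≈ 41.7335 billion.

R$41.73 billion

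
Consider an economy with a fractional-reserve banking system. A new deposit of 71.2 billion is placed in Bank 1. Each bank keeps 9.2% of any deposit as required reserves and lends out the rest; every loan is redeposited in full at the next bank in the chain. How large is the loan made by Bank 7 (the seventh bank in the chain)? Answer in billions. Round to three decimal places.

36.231 billion

Each bank lends a fraction (1 − rr) = 0.9080 of the deposit it receives, so Bank 7 receives 71.2·0.9080^6 and lends 71.2·0.9080^7 ≈ 36.2311 billion.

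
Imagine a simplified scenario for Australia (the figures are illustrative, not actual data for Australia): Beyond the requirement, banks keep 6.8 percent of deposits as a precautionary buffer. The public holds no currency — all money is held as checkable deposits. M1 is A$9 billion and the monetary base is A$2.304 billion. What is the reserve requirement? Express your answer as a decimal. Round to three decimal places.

0.188

Using m = M/MB = 9/2.304 = 3.906250. Since m = (1 + c)/(c + rr + e), the denominator satisfies c + rr + e = (1 + c)/m = (1 + 0) / 3.906250 = 0.256000.
With c = 0 and e = 0.068, the reserve requirement is 0.256000 − 0 − 0.068 = 0.188.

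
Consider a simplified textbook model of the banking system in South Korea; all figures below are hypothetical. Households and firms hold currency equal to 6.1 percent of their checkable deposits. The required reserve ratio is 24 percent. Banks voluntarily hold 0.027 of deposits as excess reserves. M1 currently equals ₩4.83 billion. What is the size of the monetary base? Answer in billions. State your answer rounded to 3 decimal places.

The money multiplier is m = (1 + c) / (rr + e + c) = (1 + 0.061) / (0.24 + 0.027 + 0.061) ≈ 3.23476.
MB = M / m = 4.83 / 3.23476 ≈ 1.4932 billion.

₩1.493 billion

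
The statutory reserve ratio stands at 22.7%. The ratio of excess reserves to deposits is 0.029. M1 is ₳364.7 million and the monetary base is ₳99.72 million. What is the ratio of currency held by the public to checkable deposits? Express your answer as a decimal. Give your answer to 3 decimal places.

Using m = M/MB = 364.7/99.72 ≈ 3.657240. From m = (1 + c)/(c + rr + e), rearranging gives 1 + c = m·(c + rr + e), so c·(1 − m) = m·(rr + e) − 1.
Hence c = [m·(rr + e) − 1]/(1 − m) = [3.657240 × (0.227 + 0.029) − 1] / (1 − 3.657240) ≈ 0.023990.

0.024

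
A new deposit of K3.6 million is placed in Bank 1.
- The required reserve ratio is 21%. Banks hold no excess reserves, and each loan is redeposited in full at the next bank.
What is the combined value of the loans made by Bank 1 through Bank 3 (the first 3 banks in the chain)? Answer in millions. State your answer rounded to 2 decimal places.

Bank i lends (1 − rr)^i of the original deposit: Bank 1 lends 3.6·0.7900 = 2.8440, Bank 2 lends 3.6·0.7900² ≈ 2.2468, and so on.
Summing a geometric series: total = 3.6·[0.7900·(1 − 0.7900^3) / (1 − 0.7900)] ≈ 6.8657 million.

K6.87 million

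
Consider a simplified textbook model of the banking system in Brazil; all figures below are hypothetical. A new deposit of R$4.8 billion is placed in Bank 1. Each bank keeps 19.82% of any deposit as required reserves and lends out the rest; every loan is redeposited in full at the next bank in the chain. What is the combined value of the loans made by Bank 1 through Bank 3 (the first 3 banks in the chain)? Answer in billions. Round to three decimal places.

R$9.409 billion

Bank i lends (1 − rr)^i of the original deposit: Bank 1 lends 4.8·0.8018 ≈ 3.8486, Bank 2 lends 4.8·0.8018² ≈ 3.0858, and so on.
Summing a geometric series: total = 4.8·[0.8018·(1 − 0.8018^3) / (1 − 0.8018)] ≈ 9.4087 billion.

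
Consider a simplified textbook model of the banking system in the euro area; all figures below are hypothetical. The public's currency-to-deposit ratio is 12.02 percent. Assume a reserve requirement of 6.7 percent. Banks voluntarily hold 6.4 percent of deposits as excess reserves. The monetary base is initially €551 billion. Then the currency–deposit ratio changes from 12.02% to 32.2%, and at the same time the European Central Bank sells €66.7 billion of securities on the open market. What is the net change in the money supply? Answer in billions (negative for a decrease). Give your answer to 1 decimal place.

Before: m₁ = (1 + 0.1202) / (0.067 + 0.064 + 0.1202) ≈ 4.45939, MB₁ = 551, so M₁ = 4.45939 × 551 ≈ 2457.1239 billion.
After: m₂ = (1 + 0.322) / (0.067 + 0.064 + 0.322) ≈ 2.91832, MB₂ = 551 − 66.7 = 484.3, so M₂ = 2.91832 × 484.3 ≈ 1413.3424 billion.
ΔM = M₂ − M₁ = 1413.3424 − 2457.1239 = -1043.7815 billion.

-1043.8 billion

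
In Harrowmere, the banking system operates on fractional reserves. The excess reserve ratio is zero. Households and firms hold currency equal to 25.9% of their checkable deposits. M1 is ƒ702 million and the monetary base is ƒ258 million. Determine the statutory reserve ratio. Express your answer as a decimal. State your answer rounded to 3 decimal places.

Using m = M/MB = 702/258 ≈ 2.720930. Since m = (1 + c)/(c + rr + e), the denominator satisfies c + rr + e = (1 + c)/m = (1 + 0.259) / 2.720930 ≈ 0.462709.
With c = 0.259 and e = 0, the statutory reserve ratio is 0.462709 − 0.259 − 0 = 0.203709.

0.204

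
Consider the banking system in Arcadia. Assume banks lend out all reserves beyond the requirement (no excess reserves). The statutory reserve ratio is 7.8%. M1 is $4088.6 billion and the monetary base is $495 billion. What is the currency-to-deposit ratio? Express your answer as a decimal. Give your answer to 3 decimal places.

0.049

Using m = M/MB = 4088.6/495 ≈ 8.259798. From m = (1 + c)/(c + rr + e), rearranging gives 1 + c = m·(c + rr + e), so c·(1 − m) = m·(rr + e) − 1.
Hence c = [m·(rr + e) − 1]/(1 − m) = [8.259798 × (0.078 + 0) − 1] / (1 − 8.259798) ≈ 0.049001.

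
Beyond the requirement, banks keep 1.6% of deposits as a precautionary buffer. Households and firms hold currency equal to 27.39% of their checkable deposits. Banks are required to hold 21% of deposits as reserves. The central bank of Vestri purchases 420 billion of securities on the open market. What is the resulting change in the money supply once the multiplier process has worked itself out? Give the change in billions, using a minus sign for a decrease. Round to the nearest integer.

The money multiplier is m = (1 + c) / (rr + e + c) = (1 + 0.2739) / (0.21 + 0.016 + 0.2739) ≈ 2.5483.
The purchase adds 420 billion of base, so ΔM = m × ΔMB = 2.5483 × (+420) = 1070.286 billion.

1070 billion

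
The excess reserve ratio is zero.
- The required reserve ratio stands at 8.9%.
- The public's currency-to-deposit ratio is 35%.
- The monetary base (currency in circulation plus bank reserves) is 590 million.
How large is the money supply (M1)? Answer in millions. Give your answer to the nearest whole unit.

The money multiplier is m = (1 + c) / (rr + c) = (1 + 0.35) / (0.089 + 0.35) ≈ 3.0752.
So M = m × MB = 3.0752 × 590 = 1814.368 million.

1814 million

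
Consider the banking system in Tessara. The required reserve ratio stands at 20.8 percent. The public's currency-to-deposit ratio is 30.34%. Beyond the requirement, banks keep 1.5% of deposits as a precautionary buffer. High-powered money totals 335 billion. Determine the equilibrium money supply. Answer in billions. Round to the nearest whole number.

829 billion

The money multiplier is m = (1 + c) / (rr + e + c) = (1 + 0.3034) / (0.208 + 0.015 + 0.3034) ≈ 2.4761.
So M = m × MB = 2.4761 × 335 = 829.4935 billion.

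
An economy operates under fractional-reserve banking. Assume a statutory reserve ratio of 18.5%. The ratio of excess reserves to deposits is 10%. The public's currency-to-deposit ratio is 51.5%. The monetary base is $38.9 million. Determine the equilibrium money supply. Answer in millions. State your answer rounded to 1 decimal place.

$73.7 million

The money multiplier is m = (1 + c) / (rr + e + c) = (1 + 0.515) / (0.185 + 0.1 + 0.515) ≈ 1.8938.
So M = m × MB = 1.8938 × 38.9 ≈ 73.6688 million.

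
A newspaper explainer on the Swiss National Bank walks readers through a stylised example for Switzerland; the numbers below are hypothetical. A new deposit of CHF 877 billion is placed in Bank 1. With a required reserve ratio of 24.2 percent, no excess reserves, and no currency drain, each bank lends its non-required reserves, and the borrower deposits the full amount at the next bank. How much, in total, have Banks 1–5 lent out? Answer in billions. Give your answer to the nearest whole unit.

Bank i lends (1 − rr)^i of the original deposit: Bank 1 lends 877·0.7580 = 664.7660, Bank 2 lends 877·0.7580² ≈ 503.8926, and so on.
Summing a geometric series: total = 877·[0.7580·(1 − 0.7580^5) / (1 − 0.7580)] ≈ 2059.5829 billion.

CHF 2060 billion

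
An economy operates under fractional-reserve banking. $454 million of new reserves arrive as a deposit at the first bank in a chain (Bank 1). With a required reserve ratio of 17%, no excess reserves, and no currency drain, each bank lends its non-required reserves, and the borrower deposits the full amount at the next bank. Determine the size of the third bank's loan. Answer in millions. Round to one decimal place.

$259.6 million

Each bank lends a fraction (1 − rr) = 0.8300 of the deposit it receives, so Bank 3 receives 454·0.8300^2 and lends 454·0.8300^3 ≈ 259.5913 million.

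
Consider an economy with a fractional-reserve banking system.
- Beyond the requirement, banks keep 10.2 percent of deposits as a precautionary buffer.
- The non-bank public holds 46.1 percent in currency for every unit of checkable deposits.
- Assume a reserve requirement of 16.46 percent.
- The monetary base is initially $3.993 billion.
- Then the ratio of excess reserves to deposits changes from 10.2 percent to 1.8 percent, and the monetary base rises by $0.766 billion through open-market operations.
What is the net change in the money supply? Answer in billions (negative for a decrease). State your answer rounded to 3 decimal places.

Before: m₁ = (1 + 0.461) / (0.1646 + 0.102 + 0.461) ≈ 2.00797, MB₁ = 3.993, so M₁ = 2.00797 × 3.993 ≈ 8.0178 billion.
After: m₂ = (1 + 0.461) / (0.1646 + 0.018 + 0.461) ≈ 2.27004, MB₂ = 3.993 + 0.766 = 4.759, so M₂ = 2.27004 × 4.759 ≈ 10.8031 billion.
ΔM = M₂ − M₁ = 10.8031 − 8.0178 = 2.7853 billion.

$2.785 billion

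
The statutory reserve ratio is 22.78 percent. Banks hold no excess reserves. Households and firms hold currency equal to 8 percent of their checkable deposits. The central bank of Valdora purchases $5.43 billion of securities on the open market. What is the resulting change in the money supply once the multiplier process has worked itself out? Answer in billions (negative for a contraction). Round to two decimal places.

The money multiplier is m = (1 + c) / (rr + c) = (1 + 0.08) / (0.2278 + 0.08) ≈ 3.5088.
The purchase adds 5.43 billion of base, so ΔM = m × ΔMB = 3.5088 × (+5.43) ≈ 19.0528 billion.

$19.05 billion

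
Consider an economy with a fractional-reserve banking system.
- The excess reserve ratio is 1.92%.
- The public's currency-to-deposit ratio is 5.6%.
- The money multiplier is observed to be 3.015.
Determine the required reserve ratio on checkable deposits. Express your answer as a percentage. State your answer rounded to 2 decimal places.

Using m = 3.015. Since m = (1 + c)/(c + rr + e), the denominator satisfies c + rr + e = (1 + c)/m = (1 + 0.056) / 3.015 ≈ 0.350249.
With c = 0.056 and e = 0.0192, the required reserve ratio on checkable deposits is 0.350249 − 0.056 − 0.0192 = 0.275049.

27.50%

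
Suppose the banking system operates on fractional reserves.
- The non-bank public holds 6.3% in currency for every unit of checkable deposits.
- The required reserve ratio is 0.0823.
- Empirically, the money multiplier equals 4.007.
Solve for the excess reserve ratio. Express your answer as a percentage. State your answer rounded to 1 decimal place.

Using m = 4.007. Since m = (1 + c)/(c + rr + e), the denominator satisfies c + rr + e = (1 + c)/m = (1 + 0.063) / 4.007 ≈ 0.265286.
With c = 0.063 and rr = 0.0823, the excess reserve ratio is 0.265286 − 0.063 − 0.0823 = 0.119986.

12.0%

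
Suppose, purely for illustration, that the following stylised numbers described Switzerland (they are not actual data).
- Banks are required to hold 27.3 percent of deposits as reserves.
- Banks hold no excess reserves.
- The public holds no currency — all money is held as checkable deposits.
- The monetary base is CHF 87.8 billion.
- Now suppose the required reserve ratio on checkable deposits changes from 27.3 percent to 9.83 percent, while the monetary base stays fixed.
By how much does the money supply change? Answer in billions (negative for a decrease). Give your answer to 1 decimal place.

Initially m₁ = 1 / (0.273) ≈ 3.6630, so M₁ = 3.6630 × 87.8 = 321.6114 billion.
After the change m₂ = 1 / (0.0983) ≈ 10.1729, so M₂ = 10.1729 × 87.8 ≈ 893.1806 billion.
ΔM = M₂ − M₁ = 893.1806 − 321.6114 = 571.5692 billion.

CHF 571.6 billion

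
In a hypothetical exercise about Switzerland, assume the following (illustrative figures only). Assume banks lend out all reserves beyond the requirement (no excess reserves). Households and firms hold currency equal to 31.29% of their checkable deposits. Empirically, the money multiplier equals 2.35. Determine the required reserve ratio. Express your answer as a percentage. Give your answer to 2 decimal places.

24.58%

Using m = 2.35. Since m = (1 + c)/(c + rr + e), the denominator satisfies c + rr + e = (1 + c)/m = (1 + 0.3129) / 2.35 ≈ 0.558681.
With c = 0.3129 and e = 0, the required reserve ratio is 0.558681 − 0.3129 − 0 = 0.245781.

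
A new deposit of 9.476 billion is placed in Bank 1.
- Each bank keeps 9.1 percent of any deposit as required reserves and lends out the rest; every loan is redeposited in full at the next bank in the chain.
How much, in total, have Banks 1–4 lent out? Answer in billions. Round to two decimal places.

Bank i lends (1 − rr)^i of the original deposit: Bank 1 lends 9.476·0.9090 ≈ 8.6137, Bank 2 lends 9.476·0.9090² ≈ 7.8298, and so on.
Summing a geometric series: total = 9.476·[0.9090·(1 − 0.9090^4) / (1 − 0.9090)] ≈ 30.0305 billion.

30.03 billion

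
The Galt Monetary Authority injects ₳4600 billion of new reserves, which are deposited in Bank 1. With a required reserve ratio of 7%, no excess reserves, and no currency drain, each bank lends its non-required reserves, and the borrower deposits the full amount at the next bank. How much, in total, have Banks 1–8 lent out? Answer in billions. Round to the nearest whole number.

₳26916 billion

Bank i lends (1 − rr)^i of the original deposit: Bank 1 lends 4600·0.9300 = 4278.0000, Bank 2 lends 4600·0.9300² = 3978.5400, and so on.
Summing a geometric series: total = 4600·[0.9300·(1 − 0.9300^8) / (1 − 0.9300)] ≈ 26915.8431 billion.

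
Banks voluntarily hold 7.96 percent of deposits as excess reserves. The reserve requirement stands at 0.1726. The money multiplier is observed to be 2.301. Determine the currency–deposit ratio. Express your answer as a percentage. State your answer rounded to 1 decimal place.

Using m = 2.301. From m = (1 + c)/(c + rr + e), rearranging gives 1 + c = m·(c + rr + e), so c·(1 − m) = m·(rr + e) − 1.
Hence c = [m·(rr + e) − 1]/(1 − m) = [2.301 × (0.1726 + 0.0796) − 1] / (1 − 2.301) ≈ 0.322589.

32.3%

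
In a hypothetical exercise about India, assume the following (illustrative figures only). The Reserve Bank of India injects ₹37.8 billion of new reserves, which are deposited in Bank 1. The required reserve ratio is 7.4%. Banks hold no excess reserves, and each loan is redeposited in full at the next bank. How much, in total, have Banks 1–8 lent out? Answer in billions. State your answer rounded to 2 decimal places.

Bank i lends (1 − rr)^i of the original deposit: Bank 1 lends 37.8·0.9260 = 35.0028, Bank 2 lends 37.8·0.9260² ≈ 32.4126, and so on.
Summing a geometric series: total = 37.8·[0.9260·(1 − 0.9260^8) / (1 − 0.9260)] ≈ 217.2942 billion.

₹217.29 billion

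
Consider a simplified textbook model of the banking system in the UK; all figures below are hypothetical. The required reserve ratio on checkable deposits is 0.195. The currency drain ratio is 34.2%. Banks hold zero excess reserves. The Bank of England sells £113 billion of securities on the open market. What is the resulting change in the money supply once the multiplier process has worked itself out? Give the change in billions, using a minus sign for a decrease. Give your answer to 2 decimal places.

-282.39 billion

The money multiplier is m = (1 + c) / (rr + c) = (1 + 0.342) / (0.195 + 0.342) ≈ 2.499069.
The sale removes 113 billion of base, so ΔM = m × ΔMB = 2.499069 × (−113) ≈ -282.3948 billion.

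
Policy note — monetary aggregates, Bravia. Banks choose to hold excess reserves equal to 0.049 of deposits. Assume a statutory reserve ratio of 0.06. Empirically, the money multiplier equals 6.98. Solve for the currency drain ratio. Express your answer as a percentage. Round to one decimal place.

Using m = 6.98. From m = (1 + c)/(c + rr + e), rearranging gives 1 + c = m·(c + rr + e), so c·(1 − m) = m·(rr + e) − 1.
Hence c = [m·(rr + e) − 1]/(1 − m) = [6.98 × (0.06 + 0.049) − 1] / (1 − 6.98) ≈ 0.039997.

4.0%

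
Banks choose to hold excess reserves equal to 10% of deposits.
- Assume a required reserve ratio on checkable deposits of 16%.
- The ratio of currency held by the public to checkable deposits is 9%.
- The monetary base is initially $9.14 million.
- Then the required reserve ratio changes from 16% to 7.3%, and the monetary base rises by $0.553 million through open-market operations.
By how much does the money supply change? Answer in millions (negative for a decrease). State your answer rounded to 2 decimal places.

Before: m₁ = (1 + 0.09) / (0.16 + 0.1 + 0.09) ≈ 3.1143, MB₁ = 9.14, so M₁ = 3.1143 × 9.14 ≈ 28.4647 million.
After: m₂ = (1 + 0.09) / (0.073 + 0.1 + 0.09) ≈ 4.1445, MB₂ = 9.14 + 0.553 = 9.693, so M₂ = 4.1445 × 9.693 ≈ 40.1726 million.
ΔM = M₂ − M₁ = 40.1726 − 28.4647 = 11.7079 million.

$11.71 million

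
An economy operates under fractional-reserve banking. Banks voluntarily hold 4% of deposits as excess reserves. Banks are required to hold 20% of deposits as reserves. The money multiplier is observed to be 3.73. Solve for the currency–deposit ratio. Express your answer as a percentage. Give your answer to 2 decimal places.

Using m = 3.73. From m = (1 + c)/(c + rr + e), rearranging gives 1 + c = m·(c + rr + e), so c·(1 − m) = m·(rr + e) − 1.
Hence c = [m·(rr + e) − 1]/(1 − m) = [3.73 × (0.2 + 0.04) − 1] / (1 − 3.73) ≈ 0.038388.

3.84%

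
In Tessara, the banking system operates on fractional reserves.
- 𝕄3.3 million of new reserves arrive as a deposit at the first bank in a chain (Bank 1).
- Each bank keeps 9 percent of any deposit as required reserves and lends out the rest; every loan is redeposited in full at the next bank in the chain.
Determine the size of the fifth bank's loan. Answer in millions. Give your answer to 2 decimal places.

𝕄2.06 million

Each bank lends a fraction (1 − rr) = 0.9100 of the deposit it receives, so Bank 5 receives 3.3·0.9100^4 and lends 3.3·0.9100^5 ≈ 2.0593 million.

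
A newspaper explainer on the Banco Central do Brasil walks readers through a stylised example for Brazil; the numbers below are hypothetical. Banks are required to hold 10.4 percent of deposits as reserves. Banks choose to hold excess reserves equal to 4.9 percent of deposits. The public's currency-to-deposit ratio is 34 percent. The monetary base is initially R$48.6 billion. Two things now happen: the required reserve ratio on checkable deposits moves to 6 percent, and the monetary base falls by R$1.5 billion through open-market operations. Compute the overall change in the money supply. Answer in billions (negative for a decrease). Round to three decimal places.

Before: m₁ = (1 + 0.34) / (0.104 + 0.049 + 0.34) ≈ 2.718053, MB₁ = 48.6, so M₁ = 2.718053 × 48.6 ≈ 132.0974 billion.
After: m₂ = (1 + 0.34) / (0.06 + 0.049 + 0.34) ≈ 2.984410, MB₂ = 48.6 − 1.5 = 47.1, so M₂ = 2.984410 × 47.1 ≈ 140.5657 billion.
ΔM = M₂ − M₁ = 140.5657 − 132.0974 = 8.4683 billion.

R$8.468 billion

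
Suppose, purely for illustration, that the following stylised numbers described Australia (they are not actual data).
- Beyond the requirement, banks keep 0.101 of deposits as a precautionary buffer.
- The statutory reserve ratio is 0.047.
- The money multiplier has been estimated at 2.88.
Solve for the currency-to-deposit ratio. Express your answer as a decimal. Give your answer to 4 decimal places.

0.3052

Using m = 2.88. From m = (1 + c)/(c + rr + e), rearranging gives 1 + c = m·(c + rr + e), so c·(1 − m) = m·(rr + e) − 1.
Hence c = [m·(rr + e) − 1]/(1 − m) = [2.88 × (0.047 + 0.101) − 1] / (1 − 2.88) ≈ 0.305191.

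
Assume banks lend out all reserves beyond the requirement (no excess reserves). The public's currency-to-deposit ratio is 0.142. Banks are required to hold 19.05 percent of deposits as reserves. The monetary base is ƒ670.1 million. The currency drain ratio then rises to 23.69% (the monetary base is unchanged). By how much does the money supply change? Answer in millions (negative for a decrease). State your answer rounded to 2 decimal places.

Initially m₁ = (1 + 0.142) / (0.1905 + 0.142) ≈ 3.434586, so M₁ = 3.434586 × 670.1 ≈ 2301.5161 million.
After the change m₂ = (1 + 0.2369) / (0.1905 + 0.2369) ≈ 2.894010, so M₂ = 2.894010 × 670.1 ≈ 1939.2761 million.
ΔM = M₂ − M₁ = 1939.2761 − 2301.5161 = -362.24 million.

-362.24 million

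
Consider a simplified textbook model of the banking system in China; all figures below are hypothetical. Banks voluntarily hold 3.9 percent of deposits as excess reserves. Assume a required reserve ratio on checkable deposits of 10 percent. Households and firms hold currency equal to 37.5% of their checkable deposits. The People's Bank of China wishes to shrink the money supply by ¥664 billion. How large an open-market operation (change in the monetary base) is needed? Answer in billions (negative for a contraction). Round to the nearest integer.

The money multiplier is m = (1 + c) / (rr + e + c) = (1 + 0.375) / (0.1 + 0.039 + 0.375) ≈ 2.6751.
ΔMB = ΔM / m = (−664) / 2.6751 ≈ -248.215 billion.

-248 billion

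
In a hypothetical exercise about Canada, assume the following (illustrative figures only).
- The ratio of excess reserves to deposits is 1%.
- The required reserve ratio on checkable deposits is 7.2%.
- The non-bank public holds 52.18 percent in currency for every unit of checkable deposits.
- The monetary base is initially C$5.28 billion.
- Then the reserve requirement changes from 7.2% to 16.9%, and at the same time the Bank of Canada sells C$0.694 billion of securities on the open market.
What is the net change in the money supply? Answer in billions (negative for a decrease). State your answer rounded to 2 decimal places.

-3.35 billion

Before: m₁ = (1 + 0.5218) / (0.072 + 0.01 + 0.5218) ≈ 2.5204, MB₁ = 5.28, so M₁ = 2.5204 × 5.28 ≈ 13.3077 billion.
After: m₂ = (1 + 0.5218) / (0.169 + 0.01 + 0.5218) ≈ 2.1715, MB₂ = 5.28 − 0.694 = 4.586, so M₂ = 2.1715 × 4.586 ≈ 9.9585 billion.
ΔM = M₂ − M₁ = 9.9585 − 13.3077 = -3.3492 billion.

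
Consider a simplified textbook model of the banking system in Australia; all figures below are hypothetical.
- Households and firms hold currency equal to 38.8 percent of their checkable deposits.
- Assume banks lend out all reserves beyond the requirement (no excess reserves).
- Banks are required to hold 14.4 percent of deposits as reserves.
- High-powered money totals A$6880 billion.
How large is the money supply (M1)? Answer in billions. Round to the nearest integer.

A$17950 billion

The money multiplier is m = (1 + c) / (rr + c) = (1 + 0.388) / (0.144 + 0.388) ≈ 2.60902.
So M = m × MB = 2.60902 × 6880 = 17950.0576 billion.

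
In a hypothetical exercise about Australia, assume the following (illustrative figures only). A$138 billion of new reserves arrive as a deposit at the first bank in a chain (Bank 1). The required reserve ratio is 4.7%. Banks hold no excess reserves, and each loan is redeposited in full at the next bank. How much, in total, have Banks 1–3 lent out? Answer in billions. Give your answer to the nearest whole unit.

A$376 billion

Bank i lends (1 − rr)^i of the original deposit: Bank 1 lends 138·0.9530 = 131.5140, Bank 2 lends 138·0.9530² ≈ 125.3328, and so on.
Summing a geometric series: total = 138·[0.9530·(1 − 0.9530^3) / (1 − 0.9530)] ≈ 376.2890 billion.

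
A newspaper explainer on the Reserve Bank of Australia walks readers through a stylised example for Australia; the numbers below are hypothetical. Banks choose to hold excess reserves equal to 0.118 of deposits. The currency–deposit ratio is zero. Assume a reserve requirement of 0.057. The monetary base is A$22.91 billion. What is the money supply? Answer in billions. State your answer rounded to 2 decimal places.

A$130.91 billion

The money multiplier is m = 1 / (rr + e) = 1 / (0.057 + 0.118) ≈ 5.71429.
So M = m × MB = 5.71429 × 22.91 ≈ 130.9144 billion.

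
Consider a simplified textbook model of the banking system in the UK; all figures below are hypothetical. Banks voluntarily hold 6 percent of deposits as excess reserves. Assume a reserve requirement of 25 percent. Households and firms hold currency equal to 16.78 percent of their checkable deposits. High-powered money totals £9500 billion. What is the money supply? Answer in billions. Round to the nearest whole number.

£23219 billion

The money multiplier is m = (1 + c) / (rr + e + c) = (1 + 0.1678) / (0.25 + 0.06 + 0.1678) ≈ 2.44412.
So M = m × MB = 2.44412 × 9500 = 23219.14 billion.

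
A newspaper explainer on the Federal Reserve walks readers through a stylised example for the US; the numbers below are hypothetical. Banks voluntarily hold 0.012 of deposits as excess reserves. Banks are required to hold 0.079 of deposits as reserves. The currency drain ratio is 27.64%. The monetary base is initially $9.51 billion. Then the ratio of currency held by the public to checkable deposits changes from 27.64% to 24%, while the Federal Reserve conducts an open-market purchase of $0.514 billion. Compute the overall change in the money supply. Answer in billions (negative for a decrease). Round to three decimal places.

$4.513 billion

Before: m₁ = (1 + 0.2764) / (0.079 + 0.012 + 0.2764) ≈ 3.474143, MB₁ = 9.51, so M₁ = 3.474143 × 9.51 ≈ 33.0391 billion.
After: m₂ = (1 + 0.24) / (0.079 + 0.012 + 0.24) ≈ 3.746224, MB₂ = 9.51 + 0.514 = 10.024, so M₂ = 3.746224 × 10.024 ≈ 37.5521 billion.
ΔM = M₂ − M₁ = 37.5521 − 33.0391 = 4.513 billion.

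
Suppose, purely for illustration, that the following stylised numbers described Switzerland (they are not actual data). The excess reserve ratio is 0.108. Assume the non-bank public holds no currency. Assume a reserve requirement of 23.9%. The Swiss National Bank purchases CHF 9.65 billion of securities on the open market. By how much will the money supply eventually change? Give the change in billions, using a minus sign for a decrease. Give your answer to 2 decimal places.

The money multiplier is m = 1 / (rr + e) = 1 / (0.239 + 0.108) ≈ 2.8818.
The purchase adds 9.65 billion of base, so ΔM = m × ΔMB = 2.8818 × (+9.65) ≈ 27.8094 billion.

CHF 27.81 billion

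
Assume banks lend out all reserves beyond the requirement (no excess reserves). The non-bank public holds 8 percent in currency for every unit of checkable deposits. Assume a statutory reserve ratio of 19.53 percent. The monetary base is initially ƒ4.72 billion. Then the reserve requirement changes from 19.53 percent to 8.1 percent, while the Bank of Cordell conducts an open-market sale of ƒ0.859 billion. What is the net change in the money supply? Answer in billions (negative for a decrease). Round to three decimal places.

Before: m₁ = (1 + 0.08) / (0.1953 + 0.08) ≈ 3.92299, MB₁ = 4.72, so M₁ = 3.92299 × 4.72 ≈ 18.5165 billion.
After: m₂ = (1 + 0.08) / (0.081 + 0.08) ≈ 6.70807, MB₂ = 4.72 − 0.859 = 3.861, so M₂ = 6.70807 × 3.861 ≈ 25.8999 billion.
ΔM = M₂ − M₁ = 25.8999 − 18.5165 = 7.3834 billion.

ƒ7.383 billion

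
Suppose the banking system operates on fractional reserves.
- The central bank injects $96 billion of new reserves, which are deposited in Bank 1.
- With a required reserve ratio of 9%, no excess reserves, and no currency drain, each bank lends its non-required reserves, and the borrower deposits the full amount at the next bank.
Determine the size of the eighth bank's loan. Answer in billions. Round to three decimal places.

$45.144 billion

Each bank lends a fraction (1 − rr) = 0.9100 of the deposit it receives, so Bank 8 receives 96·0.9100^7 and lends 96·0.9100^8 ≈ 45.1442 billion.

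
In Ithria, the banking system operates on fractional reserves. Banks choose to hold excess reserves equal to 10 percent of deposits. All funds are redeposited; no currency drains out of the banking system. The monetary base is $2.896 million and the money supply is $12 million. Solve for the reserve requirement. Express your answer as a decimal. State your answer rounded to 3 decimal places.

0.141

Using m = M/MB = 12/2.896 ≈ 4.143646. Since m = (1 + c)/(c + rr + e), the denominator satisfies c + rr + e = (1 + c)/m = (1 + 0) / 4.143646 ≈ 0.241333.
With c = 0 and e = 0.1, the reserve requirement is 0.241333 − 0 − 0.1 = 0.141333.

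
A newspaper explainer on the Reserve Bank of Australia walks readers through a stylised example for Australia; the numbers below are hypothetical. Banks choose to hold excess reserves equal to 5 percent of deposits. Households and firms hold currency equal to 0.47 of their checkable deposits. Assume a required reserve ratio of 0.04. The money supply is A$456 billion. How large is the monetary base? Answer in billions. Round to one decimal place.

The money multiplier is m = (1 + c) / (rr + e + c) = (1 + 0.47) / (0.04 + 0.05 + 0.47) = 2.62500.
MB = M / m = 456 / 2.62500 ≈ 173.7143 billion.

A$173.7 billion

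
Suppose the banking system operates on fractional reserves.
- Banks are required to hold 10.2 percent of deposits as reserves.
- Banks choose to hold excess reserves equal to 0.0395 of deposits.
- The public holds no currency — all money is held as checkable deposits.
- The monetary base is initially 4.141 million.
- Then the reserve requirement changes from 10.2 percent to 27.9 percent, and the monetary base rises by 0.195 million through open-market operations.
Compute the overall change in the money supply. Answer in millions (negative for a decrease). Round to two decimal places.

-15.65 million

Before: m₁ = 1 / (0.102 + 0.0395) ≈ 7.0671, MB₁ = 4.141, so M₁ = 7.0671 × 4.141 ≈ 29.2649 million.
After: m₂ = 1 / (0.279 + 0.0395) ≈ 3.1397, MB₂ = 4.141 + 0.195 = 4.336, so M₂ = 3.1397 × 4.336 ≈ 13.6137 million.
ΔM = M₂ − M₁ = 13.6137 − 29.2649 = -15.6512 million.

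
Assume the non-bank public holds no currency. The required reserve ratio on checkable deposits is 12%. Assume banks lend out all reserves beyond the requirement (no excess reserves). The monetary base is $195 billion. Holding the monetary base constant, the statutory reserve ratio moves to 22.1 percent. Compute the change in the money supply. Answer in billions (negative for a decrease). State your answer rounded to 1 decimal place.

-742.6 billion

Initially m₁ = 1 / (0.12) ≈ 8.33333, so M₁ = 8.33333 × 195 ≈ 1624.9994 billion.
After the change m₂ = 1 / (0.221) ≈ 4.52489, so M₂ = 4.52489 × 195 ≈ 882.3536 billion.
ΔM = M₂ − M₁ = 882.3536 − 1624.9994 = -742.6458 billion.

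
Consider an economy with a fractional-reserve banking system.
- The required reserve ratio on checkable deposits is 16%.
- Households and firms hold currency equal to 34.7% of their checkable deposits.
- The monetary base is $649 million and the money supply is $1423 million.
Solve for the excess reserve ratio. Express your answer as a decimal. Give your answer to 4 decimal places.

0.1073

Using m = M/MB = 1423/649 ≈ 2.192604. Since m = (1 + c)/(c + rr + e), the denominator satisfies c + rr + e = (1 + c)/m = (1 + 0.347) / 2.192604 ≈ 0.614338.
With c = 0.347 and rr = 0.16, the excess reserve ratio is 0.614338 − 0.347 − 0.16 = 0.107338.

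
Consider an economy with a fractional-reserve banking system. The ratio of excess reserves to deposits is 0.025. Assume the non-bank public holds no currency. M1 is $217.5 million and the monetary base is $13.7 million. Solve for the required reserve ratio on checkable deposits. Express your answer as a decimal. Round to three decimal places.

0.038

Using m = M/MB = 217.5/13.7 ≈ 15.875912. Since m = (1 + c)/(c + rr + e), the denominator satisfies c + rr + e = (1 + c)/m = (1 + 0) / 15.875912 ≈ 0.062989.
With c = 0 and e = 0.025, the required reserve ratio on checkable deposits is 0.062989 − 0 − 0.025 = 0.037989.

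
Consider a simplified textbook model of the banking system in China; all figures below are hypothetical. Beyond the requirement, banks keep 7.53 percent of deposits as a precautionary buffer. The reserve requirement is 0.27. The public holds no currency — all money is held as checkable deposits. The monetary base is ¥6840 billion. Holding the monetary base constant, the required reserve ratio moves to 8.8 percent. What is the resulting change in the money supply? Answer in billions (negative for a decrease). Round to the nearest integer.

Initially m₁ = 1 / (0.27 + 0.0753) ≈ 2.89603, so M₁ = 2.89603 × 6840 = 19808.8452 billion.
After the change m₂ = 1 / (0.088 + 0.0753) ≈ 6.12370, so M₂ = 6.12370 × 6840 = 41886.108 billion.
ΔM = M₂ − M₁ = 41886.108 − 19808.8452 = 22077.2628 billion.

¥22077 billion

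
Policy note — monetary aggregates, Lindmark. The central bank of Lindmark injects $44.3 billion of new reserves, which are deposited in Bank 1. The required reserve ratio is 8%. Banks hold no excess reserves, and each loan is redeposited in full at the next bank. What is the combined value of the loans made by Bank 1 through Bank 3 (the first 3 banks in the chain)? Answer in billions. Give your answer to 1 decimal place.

Bank i lends (1 − rr)^i of the original deposit: Bank 1 lends 44.3·0.9200 = 40.7560, Bank 2 lends 44.3·0.9200² ≈ 37.4955, and so on.
Summing a geometric series: total = 44.3·[0.9200·(1 − 0.9200^3) / (1 − 0.9200)] ≈ 112.7474 billion.

$112.7 billion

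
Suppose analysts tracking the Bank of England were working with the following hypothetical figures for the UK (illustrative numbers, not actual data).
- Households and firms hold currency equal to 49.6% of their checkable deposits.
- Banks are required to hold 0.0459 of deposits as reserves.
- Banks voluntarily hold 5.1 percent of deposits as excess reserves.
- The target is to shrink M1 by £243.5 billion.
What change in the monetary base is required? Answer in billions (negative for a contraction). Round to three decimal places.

-96.505 billion

The money multiplier is m = (1 + c) / (rr + e + c) = (1 + 0.496) / (0.0459 + 0.051 + 0.496) ≈ 2.5231911.
ΔMB = ΔM / m = (−243.5) / 2.5231911 ≈ -96.5048 billion.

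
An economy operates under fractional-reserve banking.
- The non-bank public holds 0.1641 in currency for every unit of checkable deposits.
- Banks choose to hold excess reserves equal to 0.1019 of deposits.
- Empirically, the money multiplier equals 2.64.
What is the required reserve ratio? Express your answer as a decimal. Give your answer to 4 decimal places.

0.1749

Using m = 2.64. Since m = (1 + c)/(c + rr + e), the denominator satisfies c + rr + e = (1 + c)/m = (1 + 0.1641) / 2.64 ≈ 0.440947.
With c = 0.1641 and e = 0.1019, the required reserve ratio is 0.440947 − 0.1641 − 0.1019 = 0.174947.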